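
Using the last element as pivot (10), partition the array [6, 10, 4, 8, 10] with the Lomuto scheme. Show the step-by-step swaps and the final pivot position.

Lomuto partition with pivot = 10:

Initial array: [6, 10, 4, 8, 10]

arr[0]=6 <= 10: swap with position 0, array becomes [6, 10, 4, 8, 10]
arr[1]=10 <= 10: swap with position 1, array becomes [6, 10, 4, 8, 10]
arr[2]=4 <= 10: swap with position 2, array becomes [6, 10, 4, 8, 10]
arr[3]=8 <= 10: swap with position 3, array becomes [6, 10, 4, 8, 10]

Place pivot at position 4: [6, 10, 4, 8, 10]
Pivot position: 4

After partitioning with pivot 10, the array becomes [6, 10, 4, 8, 10]. The pivot is placed at index 4. All elements to the left of the pivot are <= 10, and all elements to the right are > 10.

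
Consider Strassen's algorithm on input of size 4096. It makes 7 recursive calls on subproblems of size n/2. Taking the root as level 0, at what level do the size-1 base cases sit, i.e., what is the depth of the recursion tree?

For divide and conquer with division factor 2:

Problem sizes at each level:
Level 0: 4096
Level 1: 2048
Level 2: 1024
Level 3: 512
Level 4: 256
Level 5: 128
Level 6: 64
Level 7: 32
Level 8: 16
Level 9: 8
Level 10: 4
Level 11: 2
Level 12: 1

The root is level 0 and the size-1 base case is level 12 (the tree spans levels 0 through 12, i.e. 13 levels counting the root), so the depth is the number of divisions: log_2(4096) = 12

The recursion tree depth is log_2(4096) = 12. At each level, the problem size is divided by 2, so it takes 12 divisions to reduce to a base case of size 1. The algorithm makes 7 recursive calls at each level.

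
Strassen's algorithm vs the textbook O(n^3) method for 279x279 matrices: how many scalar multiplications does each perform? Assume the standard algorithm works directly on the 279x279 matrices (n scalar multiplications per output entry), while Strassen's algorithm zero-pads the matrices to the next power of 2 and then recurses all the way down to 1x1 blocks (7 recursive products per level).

Matrix multiplication for 279x279 matrices:

Strassen's algorithm requires power-of-2 dimensions. Pad 279x279 to 512x512 (next power of 2).

Standard algorithm: 279^3 = 21717639 multiplications
Strassen's algorithm: 7^(log2(512)) = 7^9 = 40353607 multiplications
Difference: 21717639 - 40353607 = -18635968 (Strassen uses MORE here due to padding overhead — for small or just-over-power-of-2 n, padding can outweigh the per-level savings)

Standard: 21717639 multiplications (279^3). Strassen: 40353607 multiplications (7^9, after padding to 512x512). Strassen reduces 8 recursive multiplications to 7 at each level.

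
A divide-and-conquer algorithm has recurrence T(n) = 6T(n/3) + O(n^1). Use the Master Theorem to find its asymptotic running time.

Master Theorem for T(n) = 6T(n/3) + O(n^1):

a = 6, b = 3, c = 1
log_b(a) = log_3(6) = 1.6309

Case 1: c = 1 < log_3(6) = 1.6309
T(n) = O(n^(log_3 6))

For T(n) = 6T(n/3) + O(n^1): log_3(6) = 1.6309. This is Case 1 of the Master Theorem (c < log_b(a), work dominated by leaves), giving O(n^(log_3 6)).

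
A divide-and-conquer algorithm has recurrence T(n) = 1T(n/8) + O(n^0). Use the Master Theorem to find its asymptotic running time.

Master Theorem for T(n) = 1T(n/8) + O(n^0):

a = 1, b = 8, c = 0
log_b(a) = log_8(1) = 0.0000

Case 2: c = 0 = log_8(1) = 0.0000
T(n) = O(n^0 log n) = O(log n)

For T(n) = 1T(n/8) + O(n^0): log_8(1) = 0.0000. This is Case 2 of the Master Theorem (c = log_b(a), equal work at all levels), giving O(log n).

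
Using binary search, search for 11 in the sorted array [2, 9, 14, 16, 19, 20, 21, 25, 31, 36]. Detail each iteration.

Binary search for 11 in [2, 9, 14, 16, 19, 20, 21, 25, 31, 36]:

lo=0, hi=9, mid=4, arr[mid]=19 -> 19 > 11, search left half
lo=0, hi=3, mid=1, arr[mid]=9 -> 9 < 11, search right half
lo=2, hi=3, mid=2, arr[mid]=14 -> 14 > 11, search left half
lo=2 > hi=1, target 11 not found

Binary search determines that 11 is not in the array after 3 comparisons. The search space was exhausted without finding the target.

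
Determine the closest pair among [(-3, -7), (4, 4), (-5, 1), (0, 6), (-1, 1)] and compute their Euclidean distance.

Computing all pairwise distances among 5 points:

d((-3, -7), (4, 4)) = 13.0384
d((-3, -7), (-5, 1)) = 8.2462
d((-3, -7), (0, 6)) = 13.3417
d((-3, -7), (-1, 1)) = 8.2462
d((4, 4), (-5, 1)) = 9.4868
d((4, 4), (0, 6)) = 4.4721
d((4, 4), (-1, 1)) = 5.831
d((-5, 1), (0, 6)) = 7.0711
d((-5, 1), (-1, 1)) = 4.0 <-- minimum
d((0, 6), (-1, 1)) = 5.099

Closest pair: (-5, 1) and (-1, 1) with distance 4.0

The closest pair is (-5, 1) and (-1, 1) with Euclidean distance 4.0. For 5 points, brute-force pairwise comparison is shown above. For large n, the divide-and-conquer algorithm (sort by x, recurse on halves, check the dividing strip) achieves O(n log n).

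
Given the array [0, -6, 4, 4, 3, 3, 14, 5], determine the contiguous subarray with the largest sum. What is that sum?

Using Kadane's algorithm on [0, -6, 4, 4, 3, 3, 14, 5]:

Scanning through the array:
Position 1 (value -6): max_ending_here = -6, max_so_far = 0
Position 2 (value 4): max_ending_here = 4, max_so_far = 4
Position 3 (value 4): max_ending_here = 8, max_so_far = 8
Position 4 (value 3): max_ending_here = 11, max_so_far = 11
Position 5 (value 3): max_ending_here = 14, max_so_far = 14
Position 6 (value 14): max_ending_here = 28, max_so_far = 28
Position 7 (value 5): max_ending_here = 33, max_so_far = 33

Maximum subarray: [4, 4, 3, 3, 14, 5]
Maximum sum: 33

The maximum subarray is [4, 4, 3, 3, 14, 5] with sum 33. This subarray runs from index 2 to index 7.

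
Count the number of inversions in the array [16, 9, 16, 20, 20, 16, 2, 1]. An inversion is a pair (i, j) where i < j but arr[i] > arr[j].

Finding inversions in [16, 9, 16, 20, 20, 16, 2, 1]:

(0, 1): arr[0]=16 > arr[1]=9
(0, 6): arr[0]=16 > arr[6]=2
(0, 7): arr[0]=16 > arr[7]=1
(1, 6): arr[1]=9 > arr[6]=2
(1, 7): arr[1]=9 > arr[7]=1
(2, 6): arr[2]=16 > arr[6]=2
(2, 7): arr[2]=16 > arr[7]=1
(3, 5): arr[3]=20 > arr[5]=16
(3, 6): arr[3]=20 > arr[6]=2
(3, 7): arr[3]=20 > arr[7]=1
(4, 5): arr[4]=20 > arr[5]=16
(4, 6): arr[4]=20 > arr[6]=2
(4, 7): arr[4]=20 > arr[7]=1
(5, 6): arr[5]=16 > arr[6]=2
(5, 7): arr[5]=16 > arr[7]=1
(6, 7): arr[6]=2 > arr[7]=1

Total inversions: 16

The array has 16 inversion(s): (0,1), (0,6), (0,7), (1,6), (1,7), (2,6), (2,7), (3,5), (3,6), (3,7), (4,5), (4,6), (4,7), (5,6), (5,7), (6,7). Each pair (i,j) satisfies i < j and arr[i] > arr[j].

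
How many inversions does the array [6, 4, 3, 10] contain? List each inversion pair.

Finding inversions in [6, 4, 3, 10]:

(0, 1): arr[0]=6 > arr[1]=4
(0, 2): arr[0]=6 > arr[2]=3
(1, 2): arr[1]=4 > arr[2]=3

Total inversions: 3

The array has 3 inversion(s): (0,1), (0,2), (1,2). Each pair (i,j) satisfies i < j and arr[i] > arr[j].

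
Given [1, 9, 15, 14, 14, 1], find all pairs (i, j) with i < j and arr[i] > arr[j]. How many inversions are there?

Finding inversions in [1, 9, 15, 14, 14, 1]:

(1, 5): arr[1]=9 > arr[5]=1
(2, 3): arr[2]=15 > arr[3]=14
(2, 4): arr[2]=15 > arr[4]=14
(2, 5): arr[2]=15 > arr[5]=1
(3, 5): arr[3]=14 > arr[5]=1
(4, 5): arr[4]=14 > arr[5]=1

Total inversions: 6

The array has 6 inversion(s): (1,5), (2,3), (2,4), (2,5), (3,5), (4,5). Each pair (i,j) satisfies i < j and arr[i] > arr[j].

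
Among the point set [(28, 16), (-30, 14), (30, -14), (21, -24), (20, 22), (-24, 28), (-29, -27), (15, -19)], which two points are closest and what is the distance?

Computing all pairwise distances among 8 points:

d((28, 16), (-30, 14)) = 58.0345
d((28, 16), (30, -14)) = 30.0666
d((28, 16), (21, -24)) = 40.6079
d((28, 16), (20, 22)) = 10.0
d((28, 16), (-24, 28)) = 53.3667
d((28, 16), (-29, -27)) = 71.4003
d((28, 16), (15, -19)) = 37.3363
d((-30, 14), (30, -14)) = 66.2118
d((-30, 14), (21, -24)) = 63.6003
d((-30, 14), (20, 22)) = 50.636
d((-30, 14), (-24, 28)) = 15.2315
d((-30, 14), (-29, -27)) = 41.0122
d((-30, 14), (15, -19)) = 55.8032
d((30, -14), (21, -24)) = 13.4536
d((30, -14), (20, 22)) = 37.3631
d((30, -14), (-24, 28)) = 68.4105
d((30, -14), (-29, -27)) = 60.4152
d((30, -14), (15, -19)) = 15.8114
d((21, -24), (20, 22)) = 46.0109
d((21, -24), (-24, 28)) = 68.7677
d((21, -24), (-29, -27)) = 50.0899
d((21, -24), (15, -19)) = 7.8102 <-- minimum
d((20, 22), (-24, 28)) = 44.4072
d((20, 22), (-29, -27)) = 69.2965
d((20, 22), (15, -19)) = 41.3038
d((-24, 28), (-29, -27)) = 55.2268
d((-24, 28), (15, -19)) = 61.0737
d((-29, -27), (15, -19)) = 44.7214

Closest pair: (21, -24) and (15, -19) with distance 7.8102

The closest pair is (21, -24) and (15, -19) with Euclidean distance 7.8102. For 8 points, brute-force pairwise comparison is shown above. For large n, the divide-and-conquer algorithm (sort by x, recurse on halves, check the dividing strip) achieves O(n log n).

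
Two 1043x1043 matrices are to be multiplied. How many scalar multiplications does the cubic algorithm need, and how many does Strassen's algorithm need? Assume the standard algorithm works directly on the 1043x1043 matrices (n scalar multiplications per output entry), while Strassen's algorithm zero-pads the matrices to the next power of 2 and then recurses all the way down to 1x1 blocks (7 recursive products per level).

Matrix multiplication for 1043x1043 matrices:

Strassen's algorithm requires power-of-2 dimensions. Pad 1043x1043 to 2048x2048 (next power of 2).

Standard algorithm: 1043^3 = 1134626507 multiplications
Strassen's algorithm: 7^(log2(2048)) = 7^11 = 1977326743 multiplications
Difference: 1134626507 - 1977326743 = -842700236 (Strassen uses MORE here due to padding overhead — for small or just-over-power-of-2 n, padding can outweigh the per-level savings)

Standard: 1134626507 multiplications (1043^3). Strassen: 1977326743 multiplications (7^11, after padding to 2048x2048). Strassen reduces 8 recursive multiplications to 7 at each level.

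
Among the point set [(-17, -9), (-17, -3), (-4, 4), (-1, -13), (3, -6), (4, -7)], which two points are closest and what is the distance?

Computing all pairwise distances among 6 points:

d((-17, -9), (-17, -3)) = 6.0
d((-17, -9), (-4, 4)) = 18.3848
d((-17, -9), (-1, -13)) = 16.4924
d((-17, -9), (3, -6)) = 20.2237
d((-17, -9), (4, -7)) = 21.095
d((-17, -3), (-4, 4)) = 14.7648
d((-17, -3), (-1, -13)) = 18.868
d((-17, -3), (3, -6)) = 20.2237
d((-17, -3), (4, -7)) = 21.3776
d((-4, 4), (-1, -13)) = 17.2627
d((-4, 4), (3, -6)) = 12.2066
d((-4, 4), (4, -7)) = 13.6015
d((-1, -13), (3, -6)) = 8.0623
d((-1, -13), (4, -7)) = 7.8102
d((3, -6), (4, -7)) = 1.4142 <-- minimum

Closest pair: (3, -6) and (4, -7) with distance 1.4142

The closest pair is (3, -6) and (4, -7) with Euclidean distance 1.4142. For 6 points, brute-force pairwise comparison is shown above. For large n, the divide-and-conquer algorithm (sort by x, recurse on halves, check the dividing strip) achieves O(n log n).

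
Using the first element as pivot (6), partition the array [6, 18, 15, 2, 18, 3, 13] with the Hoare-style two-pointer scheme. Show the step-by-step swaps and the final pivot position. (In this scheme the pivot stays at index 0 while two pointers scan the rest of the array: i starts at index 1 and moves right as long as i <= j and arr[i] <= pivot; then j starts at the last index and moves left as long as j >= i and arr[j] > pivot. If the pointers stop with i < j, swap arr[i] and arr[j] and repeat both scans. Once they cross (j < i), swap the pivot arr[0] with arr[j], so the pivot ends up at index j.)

Hoare-style two-pointer partition with pivot = 6:

Initial array: [6, 18, 15, 2, 18, 3, 13]

Pointers start at i = 1, j = 6.
i stops at index 1 (arr[1]=18 > 6), j stops at index 5 (arr[5]=3 <= 6): swap arr[1] and arr[5], array becomes [6, 3, 15, 2, 18, 18, 13]
i stops at index 2 (arr[2]=15 > 6), j stops at index 3 (arr[3]=2 <= 6): swap arr[2] and arr[3], array becomes [6, 3, 2, 15, 18, 18, 13]
i ends at 3, j ends at 2: the pointers have crossed (j < i), so scanning stops.

Swap pivot arr[0] with arr[2] to place pivot at position 2: [2, 3, 6, 15, 18, 18, 13]
Pivot position: 2

After partitioning with pivot 6, the array becomes [2, 3, 6, 15, 18, 18, 13]. The pivot is placed at index 2. All elements to the left of the pivot are <= 6, and all elements to the right are > 6.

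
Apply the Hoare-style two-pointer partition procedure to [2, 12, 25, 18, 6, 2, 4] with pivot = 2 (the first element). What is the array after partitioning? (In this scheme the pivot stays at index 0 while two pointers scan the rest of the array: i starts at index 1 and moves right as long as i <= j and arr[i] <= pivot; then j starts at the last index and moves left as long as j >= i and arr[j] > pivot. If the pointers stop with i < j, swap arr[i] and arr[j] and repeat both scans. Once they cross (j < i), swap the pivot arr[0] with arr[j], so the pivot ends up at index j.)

Hoare-style two-pointer partition with pivot = 2:

Initial array: [2, 12, 25, 18, 6, 2, 4]

Pointers start at i = 1, j = 6.
i stops at index 1 (arr[1]=12 > 2), j stops at index 5 (arr[5]=2 <= 2): swap arr[1] and arr[5], array becomes [2, 2, 25, 18, 6, 12, 4]
i ends at 2, j ends at 1: the pointers have crossed (j < i), so scanning stops.

Swap pivot arr[0] with arr[1] to place pivot at position 1: [2, 2, 25, 18, 6, 12, 4]
Pivot position: 1

After partitioning with pivot 2, the array becomes [2, 2, 25, 18, 6, 12, 4]. The pivot is placed at index 1. All elements to the left of the pivot are <= 2, and all elements to the right are > 2.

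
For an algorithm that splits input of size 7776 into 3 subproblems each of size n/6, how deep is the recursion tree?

For divide and conquer with division factor 6:

Problem sizes at each level:
Level 0: 7776
Level 1: 1296
Level 2: 216
Level 3: 36
Level 4: 6
Level 5: 1

The root is level 0 and the size-1 base case is level 5 (the tree spans levels 0 through 5, i.e. 6 levels counting the root), so the depth is the number of divisions: log_6(7776) = 5

The recursion tree depth is log_6(7776) = 5. At each level, the problem size is divided by 6, so it takes 5 divisions to reduce to a base case of size 1. The algorithm makes 3 recursive calls at each level.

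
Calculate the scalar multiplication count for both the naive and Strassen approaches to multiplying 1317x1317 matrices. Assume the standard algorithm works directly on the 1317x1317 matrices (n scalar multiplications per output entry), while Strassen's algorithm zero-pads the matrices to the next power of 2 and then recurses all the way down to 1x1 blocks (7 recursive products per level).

Matrix multiplication for 1317x1317 matrices:

Strassen's algorithm requires power-of-2 dimensions. Pad 1317x1317 to 2048x2048 (next power of 2).

Standard algorithm: 1317^3 = 2284322013 multiplications
Strassen's algorithm: 7^(log2(2048)) = 7^11 = 1977326743 multiplications
Savings: 2284322013 - 1977326743 = 306995270 multiplications

Standard: 2284322013 multiplications (1317^3). Strassen: 1977326743 multiplications (7^11, after padding to 2048x2048). Strassen reduces 8 recursive multiplications to 7 at each level.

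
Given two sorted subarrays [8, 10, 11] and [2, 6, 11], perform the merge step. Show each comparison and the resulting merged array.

Merging process:

Compare 8 vs 2: take 2 from right. Merged: [2]
Compare 8 vs 6: take 6 from right. Merged: [2, 6]
Compare 8 vs 11: take 8 from left. Merged: [2, 6, 8]
Compare 10 vs 11: take 10 from left. Merged: [2, 6, 8, 10]
Compare 11 vs 11: take 11 from left. Merged: [2, 6, 8, 10, 11]
Append remaining from right: [11]. Merged: [2, 6, 8, 10, 11, 11]

Final merged array: [2, 6, 8, 10, 11, 11]
Total comparisons: 5

The merged array is [2, 6, 8, 10, 11, 11], requiring 5 comparisons. The merge step runs in O(n) time where n is the total number of elements.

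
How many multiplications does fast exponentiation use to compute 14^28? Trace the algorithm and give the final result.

Computing 14^28 by squaring (build up from 14^1; each line after the first costs one multiplication):

14^1 = 14
14^2 = (14^1)^2 = 14^2 = 196
14^3 = 14 * 14^2 = 14 * 196 = 2744
14^6 = (14^3)^2 = 2744^2 = 7529536
14^7 = 14 * 14^6 = 14 * 7529536 = 105413504
14^14 = (14^7)^2 = 105413504^2 = 11112006825558016
14^28 = (14^14)^2 = 11112006825558016^2 = 123476695691247935826229781856256

Result: 123476695691247935826229781856256
Multiplications needed: 6 (6 lines after 14^1)

14^28 = 123476695691247935826229781856256. Using exponentiation by squaring, this requires 6 multiplications. The key idea: if the exponent is even, square the half-power; if odd, multiply by the base once.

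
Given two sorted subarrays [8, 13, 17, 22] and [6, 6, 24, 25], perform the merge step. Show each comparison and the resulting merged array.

Merging process:

Compare 8 vs 6: take 6 from right. Merged: [6]
Compare 8 vs 6: take 6 from right. Merged: [6, 6]
Compare 8 vs 24: take 8 from left. Merged: [6, 6, 8]
Compare 13 vs 24: take 13 from left. Merged: [6, 6, 8, 13]
Compare 17 vs 24: take 17 from left. Merged: [6, 6, 8, 13, 17]
Compare 22 vs 24: take 22 from left. Merged: [6, 6, 8, 13, 17, 22]
Append remaining from right: [24, 25]. Merged: [6, 6, 8, 13, 17, 22, 24, 25]

Final merged array: [6, 6, 8, 13, 17, 22, 24, 25]
Total comparisons: 6

The merged array is [6, 6, 8, 13, 17, 22, 24, 25], requiring 6 comparisons. The merge step runs in O(n) time where n is the total number of elements.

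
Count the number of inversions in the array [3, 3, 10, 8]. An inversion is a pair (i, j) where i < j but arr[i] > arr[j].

Finding inversions in [3, 3, 10, 8]:

(2, 3): arr[2]=10 > arr[3]=8

Total inversions: 1

The array has 1 inversion(s): (2,3). Each pair (i,j) satisfies i < j and arr[i] > arr[j].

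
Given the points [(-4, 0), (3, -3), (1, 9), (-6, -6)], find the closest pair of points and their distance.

Computing all pairwise distances among 4 points:

d((-4, 0), (3, -3)) = 7.6158
d((-4, 0), (1, 9)) = 10.2956
d((-4, 0), (-6, -6)) = 6.3246 <-- minimum
d((3, -3), (1, 9)) = 12.1655
d((3, -3), (-6, -6)) = 9.4868
d((1, 9), (-6, -6)) = 16.5529

Closest pair: (-4, 0) and (-6, -6) with distance 6.3246

The closest pair is (-4, 0) and (-6, -6) with Euclidean distance 6.3246. For 4 points, brute-force pairwise comparison is shown above. For large n, the divide-and-conquer algorithm (sort by x, recurse on halves, check the dividing strip) achieves O(n log n).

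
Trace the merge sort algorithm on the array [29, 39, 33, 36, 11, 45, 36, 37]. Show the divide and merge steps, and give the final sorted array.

Merge sort trace:

Split: [29, 39, 33, 36, 11, 45, 36, 37] -> [29, 39, 33, 36] and [11, 45, 36, 37]
  Split: [29, 39, 33, 36] -> [29, 39] and [33, 36]
    Split: [29, 39] -> [29] and [39]
    Merge: [29] + [39] -> [29, 39]
    Split: [33, 36] -> [33] and [36]
    Merge: [33] + [36] -> [33, 36]
  Merge: [29, 39] + [33, 36] -> [29, 33, 36, 39]
  Split: [11, 45, 36, 37] -> [11, 45] and [36, 37]
    Split: [11, 45] -> [11] and [45]
    Merge: [11] + [45] -> [11, 45]
    Split: [36, 37] -> [36] and [37]
    Merge: [36] + [37] -> [36, 37]
  Merge: [11, 45] + [36, 37] -> [11, 36, 37, 45]
Merge: [29, 33, 36, 39] + [11, 36, 37, 45] -> [11, 29, 33, 36, 36, 37, 39, 45]

Final sorted array: [11, 29, 33, 36, 36, 37, 39, 45]

The merge sort proceeds by recursively splitting the array and merging sorted halves.
After all merges, the sorted array is [11, 29, 33, 36, 36, 37, 39, 45].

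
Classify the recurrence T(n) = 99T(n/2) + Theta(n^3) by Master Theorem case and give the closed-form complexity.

Master Theorem for T(n) = 99T(n/2) + O(n^3):

a = 99, b = 2, c = 3
log_b(a) = log_2(99) = 6.6294

Case 1: c = 3 < log_2(99) = 6.6294
T(n) = O(n^(log_2 99))

For T(n) = 99T(n/2) + O(n^3): log_2(99) = 6.6294. This is Case 1 of the Master Theorem (c < log_b(a), work dominated by leaves), giving O(n^(log_2 99)).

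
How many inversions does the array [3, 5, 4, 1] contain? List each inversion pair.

Finding inversions in [3, 5, 4, 1]:

(0, 3): arr[0]=3 > arr[3]=1
(1, 2): arr[1]=5 > arr[2]=4
(1, 3): arr[1]=5 > arr[3]=1
(2, 3): arr[2]=4 > arr[3]=1

Total inversions: 4

The array has 4 inversion(s): (0,3), (1,2), (1,3), (2,3). Each pair (i,j) satisfies i < j and arr[i] > arr[j].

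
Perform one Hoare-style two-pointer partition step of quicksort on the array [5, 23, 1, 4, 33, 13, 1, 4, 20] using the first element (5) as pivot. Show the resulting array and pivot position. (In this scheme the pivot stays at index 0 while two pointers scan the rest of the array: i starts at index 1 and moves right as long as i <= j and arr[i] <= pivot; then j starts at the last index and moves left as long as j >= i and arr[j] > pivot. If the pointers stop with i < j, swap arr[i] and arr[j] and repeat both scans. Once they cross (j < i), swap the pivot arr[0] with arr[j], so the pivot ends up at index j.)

Hoare-style two-pointer partition with pivot = 5:

Initial array: [5, 23, 1, 4, 33, 13, 1, 4, 20]

Pointers start at i = 1, j = 8.
i stops at index 1 (arr[1]=23 > 5), j stops at index 7 (arr[7]=4 <= 5): swap arr[1] and arr[7], array becomes [5, 4, 1, 4, 33, 13, 1, 23, 20]
i stops at index 4 (arr[4]=33 > 5), j stops at index 6 (arr[6]=1 <= 5): swap arr[4] and arr[6], array becomes [5, 4, 1, 4, 1, 13, 33, 23, 20]
i ends at 5, j ends at 4: the pointers have crossed (j < i), so scanning stops.

Swap pivot arr[0] with arr[4] to place pivot at position 4: [1, 4, 1, 4, 5, 13, 33, 23, 20]
Pivot position: 4

After partitioning with pivot 5, the array becomes [1, 4, 1, 4, 5, 13, 33, 23, 20]. The pivot is placed at index 4. All elements to the left of the pivot are <= 5, and all elements to the right are > 5.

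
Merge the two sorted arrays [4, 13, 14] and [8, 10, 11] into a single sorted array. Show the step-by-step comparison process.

Merging process:

Compare 4 vs 8: take 4 from left. Merged: [4]
Compare 13 vs 8: take 8 from right. Merged: [4, 8]
Compare 13 vs 10: take 10 from right. Merged: [4, 8, 10]
Compare 13 vs 11: take 11 from right. Merged: [4, 8, 10, 11]
Append remaining from left: [13, 14]. Merged: [4, 8, 10, 11, 13, 14]

Final merged array: [4, 8, 10, 11, 13, 14]
Total comparisons: 4

The merged array is [4, 8, 10, 11, 13, 14], requiring 4 comparisons. The merge step runs in O(n) time where n is the total number of elements.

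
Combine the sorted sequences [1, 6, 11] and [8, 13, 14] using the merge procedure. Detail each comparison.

Merging process:

Compare 1 vs 8: take 1 from left. Merged: [1]
Compare 6 vs 8: take 6 from left. Merged: [1, 6]
Compare 11 vs 8: take 8 from right. Merged: [1, 6, 8]
Compare 11 vs 13: take 11 from left. Merged: [1, 6, 8, 11]
Append remaining from right: [13, 14]. Merged: [1, 6, 8, 11, 13, 14]

Final merged array: [1, 6, 8, 11, 13, 14]
Total comparisons: 4

The merged array is [1, 6, 8, 11, 13, 14], requiring 4 comparisons. The merge step runs in O(n) time where n is the total number of elements.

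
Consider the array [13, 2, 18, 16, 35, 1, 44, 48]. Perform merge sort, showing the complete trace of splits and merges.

Merge sort trace:

Split: [13, 2, 18, 16, 35, 1, 44, 48] -> [13, 2, 18, 16] and [35, 1, 44, 48]
  Split: [13, 2, 18, 16] -> [13, 2] and [18, 16]
    Split: [13, 2] -> [13] and [2]
    Merge: [13] + [2] -> [2, 13]
    Split: [18, 16] -> [18] and [16]
    Merge: [18] + [16] -> [16, 18]
  Merge: [2, 13] + [16, 18] -> [2, 13, 16, 18]
  Split: [35, 1, 44, 48] -> [35, 1] and [44, 48]
    Split: [35, 1] -> [35] and [1]
    Merge: [35] + [1] -> [1, 35]
    Split: [44, 48] -> [44] and [48]
    Merge: [44] + [48] -> [44, 48]
  Merge: [1, 35] + [44, 48] -> [1, 35, 44, 48]
Merge: [2, 13, 16, 18] + [1, 35, 44, 48] -> [1, 2, 13, 16, 18, 35, 44, 48]

Final sorted array: [1, 2, 13, 16, 18, 35, 44, 48]

The merge sort proceeds by recursively splitting the array and merging sorted halves.
After all merges, the sorted array is [1, 2, 13, 16, 18, 35, 44, 48].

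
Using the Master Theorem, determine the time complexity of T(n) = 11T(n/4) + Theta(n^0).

Master Theorem for T(n) = 11T(n/4) + O(n^0):

a = 11, b = 4, c = 0
log_b(a) = log_4(11) = 1.7297

Case 1: c = 0 < log_4(11) = 1.7297
T(n) = O(n^(log_4 11))

For T(n) = 11T(n/4) + O(n^0): log_4(11) = 1.7297. This is Case 1 of the Master Theorem (c < log_b(a), work dominated by leaves), giving O(n^(log_4 11)).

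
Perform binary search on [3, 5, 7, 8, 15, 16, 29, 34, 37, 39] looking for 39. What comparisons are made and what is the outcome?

Binary search for 39 in [3, 5, 7, 8, 15, 16, 29, 34, 37, 39]:

lo=0, hi=9, mid=4, arr[mid]=15 -> 15 < 39, search right half
lo=5, hi=9, mid=7, arr[mid]=34 -> 34 < 39, search right half
lo=8, hi=9, mid=8, arr[mid]=37 -> 37 < 39, search right half
lo=9, hi=9, mid=9, arr[mid]=39 -> Found target at index 9!

Binary search finds 39 at index 9 after 4 comparisons. The search repeatedly halves the search space by comparing with the middle element.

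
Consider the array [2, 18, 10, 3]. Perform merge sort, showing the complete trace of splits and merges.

Merge sort trace:

Split: [2, 18, 10, 3] -> [2, 18] and [10, 3]
  Split: [2, 18] -> [2] and [18]
  Merge: [2] + [18] -> [2, 18]
  Split: [10, 3] -> [10] and [3]
  Merge: [10] + [3] -> [3, 10]
Merge: [2, 18] + [3, 10] -> [2, 3, 10, 18]

Final sorted array: [2, 3, 10, 18]

The merge sort proceeds by recursively splitting the array and merging sorted halves.
After all merges, the sorted array is [2, 3, 10, 18].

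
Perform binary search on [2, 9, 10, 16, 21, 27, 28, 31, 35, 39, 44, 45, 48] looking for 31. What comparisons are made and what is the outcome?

Binary search for 31 in [2, 9, 10, 16, 21, 27, 28, 31, 35, 39, 44, 45, 48]:

lo=0, hi=12, mid=6, arr[mid]=28 -> 28 < 31, search right half
lo=7, hi=12, mid=9, arr[mid]=39 -> 39 > 31, search left half
lo=7, hi=8, mid=7, arr[mid]=31 -> Found target at index 7!

Binary search finds 31 at index 7 after 3 comparisons. The search repeatedly halves the search space by comparing with the middle element.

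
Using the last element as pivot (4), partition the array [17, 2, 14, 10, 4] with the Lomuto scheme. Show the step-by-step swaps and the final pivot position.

Lomuto partition with pivot = 4:

Initial array: [17, 2, 14, 10, 4]

arr[0]=17 > 4: no swap
arr[1]=2 <= 4: swap with position 0, array becomes [2, 17, 14, 10, 4]
arr[2]=14 > 4: no swap
arr[3]=10 > 4: no swap

Place pivot at position 1: [2, 4, 14, 10, 17]
Pivot position: 1

After partitioning with pivot 4, the array becomes [2, 4, 14, 10, 17]. The pivot is placed at index 1. All elements to the left of the pivot are <= 4, and all elements to the right are > 4.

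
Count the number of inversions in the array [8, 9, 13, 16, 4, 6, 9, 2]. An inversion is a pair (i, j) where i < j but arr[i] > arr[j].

Finding inversions in [8, 9, 13, 16, 4, 6, 9, 2]:

(0, 4): arr[0]=8 > arr[4]=4
(0, 5): arr[0]=8 > arr[5]=6
(0, 7): arr[0]=8 > arr[7]=2
(1, 4): arr[1]=9 > arr[4]=4
(1, 5): arr[1]=9 > arr[5]=6
(1, 7): arr[1]=9 > arr[7]=2
(2, 4): arr[2]=13 > arr[4]=4
(2, 5): arr[2]=13 > arr[5]=6
(2, 6): arr[2]=13 > arr[6]=9
(2, 7): arr[2]=13 > arr[7]=2
(3, 4): arr[3]=16 > arr[4]=4
(3, 5): arr[3]=16 > arr[5]=6
(3, 6): arr[3]=16 > arr[6]=9
(3, 7): arr[3]=16 > arr[7]=2
(4, 7): arr[4]=4 > arr[7]=2
(5, 7): arr[5]=6 > arr[7]=2
(6, 7): arr[6]=9 > arr[7]=2

Total inversions: 17

The array has 17 inversion(s): (0,4), (0,5), (0,7), (1,4), (1,5), (1,7), (2,4), (2,5), (2,6), (2,7), (3,4), (3,5), (3,6), (3,7), (4,7), (5,7), (6,7). Each pair (i,j) satisfies i < j and arr[i] > arr[j].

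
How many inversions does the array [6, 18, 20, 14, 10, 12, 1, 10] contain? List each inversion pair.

Finding inversions in [6, 18, 20, 14, 10, 12, 1, 10]:

(0, 6): arr[0]=6 > arr[6]=1
(1, 3): arr[1]=18 > arr[3]=14
(1, 4): arr[1]=18 > arr[4]=10
(1, 5): arr[1]=18 > arr[5]=12
(1, 6): arr[1]=18 > arr[6]=1
(1, 7): arr[1]=18 > arr[7]=10
(2, 3): arr[2]=20 > arr[3]=14
(2, 4): arr[2]=20 > arr[4]=10
(2, 5): arr[2]=20 > arr[5]=12
(2, 6): arr[2]=20 > arr[6]=1
(2, 7): arr[2]=20 > arr[7]=10
(3, 4): arr[3]=14 > arr[4]=10
(3, 5): arr[3]=14 > arr[5]=12
(3, 6): arr[3]=14 > arr[6]=1
(3, 7): arr[3]=14 > arr[7]=10
(4, 6): arr[4]=10 > arr[6]=1
(5, 6): arr[5]=12 > arr[6]=1
(5, 7): arr[5]=12 > arr[7]=10

Total inversions: 18

The array has 18 inversion(s): (0,6), (1,3), (1,4), (1,5), (1,6), (1,7), (2,3), (2,4), (2,5), (2,6), (2,7), (3,4), (3,5), (3,6), (3,7), (4,6), (5,6), (5,7). Each pair (i,j) satisfies i < j and arr[i] > arr[j].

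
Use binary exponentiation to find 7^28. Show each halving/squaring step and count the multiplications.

Computing 7^28 by squaring (build up from 7^1; each line after the first costs one multiplication):

7^1 = 7
7^2 = (7^1)^2 = 7^2 = 49
7^3 = 7 * 7^2 = 7 * 49 = 343
7^6 = (7^3)^2 = 343^2 = 117649
7^7 = 7 * 7^6 = 7 * 117649 = 823543
7^14 = (7^7)^2 = 823543^2 = 678223072849
7^28 = (7^14)^2 = 678223072849^2 = 459986536544739960976801

Result: 459986536544739960976801
Multiplications needed: 6 (6 lines after 7^1)

7^28 = 459986536544739960976801. Using exponentiation by squaring, this requires 6 multiplications. The key idea: if the exponent is even, square the half-power; if odd, multiply by the base once.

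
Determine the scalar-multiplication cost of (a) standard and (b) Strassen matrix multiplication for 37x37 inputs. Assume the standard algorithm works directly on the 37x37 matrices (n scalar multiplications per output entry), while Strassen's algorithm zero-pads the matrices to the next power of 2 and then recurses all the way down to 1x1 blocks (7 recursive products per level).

Matrix multiplication for 37x37 matrices:

Strassen's algorithm requires power-of-2 dimensions. Pad 37x37 to 64x64 (next power of 2).

Standard algorithm: 37^3 = 50653 multiplications
Strassen's algorithm: 7^(log2(64)) = 7^6 = 117649 multiplications
Difference: 50653 - 117649 = -66996 (Strassen uses MORE here due to padding overhead — for small or just-over-power-of-2 n, padding can outweigh the per-level savings)

Standard: 50653 multiplications (37^3). Strassen: 117649 multiplications (7^6, after padding to 64x64). Strassen reduces 8 recursive multiplications to 7 at each level.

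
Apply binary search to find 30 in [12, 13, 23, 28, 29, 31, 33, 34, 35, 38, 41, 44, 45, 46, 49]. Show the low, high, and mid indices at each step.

Binary search for 30 in [12, 13, 23, 28, 29, 31, 33, 34, 35, 38, 41, 44, 45, 46, 49]:

lo=0, hi=14, mid=7, arr[mid]=34 -> 34 > 30, search left half
lo=0, hi=6, mid=3, arr[mid]=28 -> 28 < 30, search right half
lo=4, hi=6, mid=5, arr[mid]=31 -> 31 > 30, search left half
lo=4, hi=4, mid=4, arr[mid]=29 -> 29 < 30, search right half
lo=5 > hi=4, target 30 not found

Binary search determines that 30 is not in the array after 4 comparisons. The search space was exhausted without finding the target.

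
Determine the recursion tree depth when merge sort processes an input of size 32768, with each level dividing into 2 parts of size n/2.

For divide and conquer with division factor 2:

Problem sizes at each level:
Level 0: 32768
Level 1: 16384
Level 2: 8192
Level 3: 4096
Level 4: 2048
Level 5: 1024
Level 6: 512
Level 7: 256
Level 8: 128
Level 9: 64
Level 10: 32
Level 11: 16
Level 12: 8
Level 13: 4
Level 14: 2
Level 15: 1

The root is level 0 and the size-1 base case is level 15 (the tree spans levels 0 through 15, i.e. 16 levels counting the root), so the depth is the number of divisions: log_2(32768) = 15

The recursion tree depth is log_2(32768) = 15. At each level, the problem size is divided by 2, so it takes 15 divisions to reduce to a base case of size 1. The algorithm makes 2 recursive calls at each level.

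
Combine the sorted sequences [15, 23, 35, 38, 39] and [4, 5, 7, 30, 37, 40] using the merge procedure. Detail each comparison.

Merging process:

Compare 15 vs 4: take 4 from right. Merged: [4]
Compare 15 vs 5: take 5 from right. Merged: [4, 5]
Compare 15 vs 7: take 7 from right. Merged: [4, 5, 7]
Compare 15 vs 30: take 15 from left. Merged: [4, 5, 7, 15]
Compare 23 vs 30: take 23 from left. Merged: [4, 5, 7, 15, 23]
Compare 35 vs 30: take 30 from right. Merged: [4, 5, 7, 15, 23, 30]
Compare 35 vs 37: take 35 from left. Merged: [4, 5, 7, 15, 23, 30, 35]
Compare 38 vs 37: take 37 from right. Merged: [4, 5, 7, 15, 23, 30, 35, 37]
Compare 38 vs 40: take 38 from left. Merged: [4, 5, 7, 15, 23, 30, 35, 37, 38]
Compare 39 vs 40: take 39 from left. Merged: [4, 5, 7, 15, 23, 30, 35, 37, 38, 39]
Append remaining from right: [40]. Merged: [4, 5, 7, 15, 23, 30, 35, 37, 38, 39, 40]

Final merged array: [4, 5, 7, 15, 23, 30, 35, 37, 38, 39, 40]
Total comparisons: 10

The merged array is [4, 5, 7, 15, 23, 30, 35, 37, 38, 39, 40], requiring 10 comparisons. The merge step runs in O(n) time where n is the total number of elements.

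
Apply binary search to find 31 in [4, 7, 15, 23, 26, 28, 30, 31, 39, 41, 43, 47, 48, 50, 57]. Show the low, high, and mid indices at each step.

Binary search for 31 in [4, 7, 15, 23, 26, 28, 30, 31, 39, 41, 43, 47, 48, 50, 57]:

lo=0, hi=14, mid=7, arr[mid]=31 -> Found target at index 7!

Binary search finds 31 at index 7 after 1 comparisons. The search repeatedly halves the search space by comparing with the middle element.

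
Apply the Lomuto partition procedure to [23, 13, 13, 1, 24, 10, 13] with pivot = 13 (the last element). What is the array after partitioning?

Lomuto partition with pivot = 13:

Initial array: [23, 13, 13, 1, 24, 10, 13]

arr[0]=23 > 13: no swap
arr[1]=13 <= 13: swap with position 0, array becomes [13, 23, 13, 1, 24, 10, 13]
arr[2]=13 <= 13: swap with position 1, array becomes [13, 13, 23, 1, 24, 10, 13]
arr[3]=1 <= 13: swap with position 2, array becomes [13, 13, 1, 23, 24, 10, 13]
arr[4]=24 > 13: no swap
arr[5]=10 <= 13: swap with position 3, array becomes [13, 13, 1, 10, 24, 23, 13]

Place pivot at position 4: [13, 13, 1, 10, 13, 23, 24]
Pivot position: 4

After partitioning with pivot 13, the array becomes [13, 13, 1, 10, 13, 23, 24]. The pivot is placed at index 4. All elements to the left of the pivot are <= 13, and all elements to the right are > 13.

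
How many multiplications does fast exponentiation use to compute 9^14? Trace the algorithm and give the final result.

Computing 9^14 by squaring (build up from 9^1; each line after the first costs one multiplication):

9^1 = 9
9^2 = (9^1)^2 = 9^2 = 81
9^3 = 9 * 9^2 = 9 * 81 = 729
9^6 = (9^3)^2 = 729^2 = 531441
9^7 = 9 * 9^6 = 9 * 531441 = 4782969
9^14 = (9^7)^2 = 4782969^2 = 22876792454961

Result: 22876792454961
Multiplications needed: 5 (5 lines after 9^1)

9^14 = 22876792454961. Using exponentiation by squaring, this requires 5 multiplications. The key idea: if the exponent is even, square the half-power; if odd, multiply by the base once.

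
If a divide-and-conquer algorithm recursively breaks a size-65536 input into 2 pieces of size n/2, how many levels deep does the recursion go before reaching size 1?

For divide and conquer with division factor 2:

Problem sizes at each level:
Level 0: 65536
Level 1: 32768
Level 2: 16384
Level 3: 8192
Level 4: 4096
Level 5: 2048
Level 6: 1024
Level 7: 512
Level 8: 256
Level 9: 128
Level 10: 64
Level 11: 32
Level 12: 16
Level 13: 8
Level 14: 4
Level 15: 2
Level 16: 1

The root is level 0 and the size-1 base case is level 16 (the tree spans levels 0 through 16, i.e. 17 levels counting the root), so the depth is the number of divisions: log_2(65536) = 16

The recursion tree depth is log_2(65536) = 16. At each level, the problem size is divided by 2, so it takes 16 divisions to reduce to a base case of size 1. The algorithm makes 2 recursive calls at each level.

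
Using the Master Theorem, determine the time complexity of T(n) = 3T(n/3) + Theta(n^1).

Master Theorem for T(n) = 3T(n/3) + O(n^1):

a = 3, b = 3, c = 1
log_b(a) = log_3(3) = 1.0000

Case 2: c = 1 = log_3(3) = 1.0000
T(n) = O(n^1 log n) = O(n log n)

For T(n) = 3T(n/3) + O(n^1): log_3(3) = 1.0000. This is Case 2 of the Master Theorem (c = log_b(a), equal work at all levels), giving O(n log n).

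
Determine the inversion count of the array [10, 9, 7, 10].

Finding inversions in [10, 9, 7, 10]:

(0, 1): arr[0]=10 > arr[1]=9
(0, 2): arr[0]=10 > arr[2]=7
(1, 2): arr[1]=9 > arr[2]=7

Total inversions: 3

The array has 3 inversion(s): (0,1), (0,2), (1,2). Each pair (i,j) satisfies i < j and arr[i] > arr[j].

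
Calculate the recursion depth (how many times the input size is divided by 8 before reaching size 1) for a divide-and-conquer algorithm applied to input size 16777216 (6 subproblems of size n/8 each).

For divide and conquer with division factor 8:

Problem sizes at each level:
Level 0: 16777216
Level 1: 2097152
Level 2: 262144
Level 3: 32768
Level 4: 4096
Level 5: 512
Level 6: 64
Level 7: 8
Level 8: 1

The root is level 0 and the size-1 base case is level 8 (the tree spans levels 0 through 8, i.e. 9 levels counting the root), so the depth is the number of divisions: log_8(16777216) = 8

The recursion tree depth is log_8(16777216) = 8. At each level, the problem size is divided by 8, so it takes 8 divisions to reduce to a base case of size 1. The algorithm makes 6 recursive calls at each level.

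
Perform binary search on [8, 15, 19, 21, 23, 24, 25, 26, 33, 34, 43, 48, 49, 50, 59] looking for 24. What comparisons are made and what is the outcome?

Binary search for 24 in [8, 15, 19, 21, 23, 24, 25, 26, 33, 34, 43, 48, 49, 50, 59]:

lo=0, hi=14, mid=7, arr[mid]=26 -> 26 > 24, search left half
lo=0, hi=6, mid=3, arr[mid]=21 -> 21 < 24, search right half
lo=4, hi=6, mid=5, arr[mid]=24 -> Found target at index 5!

Binary search finds 24 at index 5 after 3 comparisons. The search repeatedly halves the search space by comparing with the middle element.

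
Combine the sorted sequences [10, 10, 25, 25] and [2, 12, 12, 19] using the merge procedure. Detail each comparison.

Merging process:

Compare 10 vs 2: take 2 from right. Merged: [2]
Compare 10 vs 12: take 10 from left. Merged: [2, 10]
Compare 10 vs 12: take 10 from left. Merged: [2, 10, 10]
Compare 25 vs 12: take 12 from right. Merged: [2, 10, 10, 12]
Compare 25 vs 12: take 12 from right. Merged: [2, 10, 10, 12, 12]
Compare 25 vs 19: take 19 from right. Merged: [2, 10, 10, 12, 12, 19]
Append remaining from left: [25, 25]. Merged: [2, 10, 10, 12, 12, 19, 25, 25]

Final merged array: [2, 10, 10, 12, 12, 19, 25, 25]
Total comparisons: 6

The merged array is [2, 10, 10, 12, 12, 19, 25, 25], requiring 6 comparisons. The merge step runs in O(n) time where n is the total number of elements.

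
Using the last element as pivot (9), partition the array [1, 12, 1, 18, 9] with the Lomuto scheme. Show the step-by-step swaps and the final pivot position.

Lomuto partition with pivot = 9:

Initial array: [1, 12, 1, 18, 9]

arr[0]=1 <= 9: swap with position 0, array becomes [1, 12, 1, 18, 9]
arr[1]=12 > 9: no swap
arr[2]=1 <= 9: swap with position 1, array becomes [1, 1, 12, 18, 9]
arr[3]=18 > 9: no swap

Place pivot at position 2: [1, 1, 9, 18, 12]
Pivot position: 2

After partitioning with pivot 9, the array becomes [1, 1, 9, 18, 12]. The pivot is placed at index 2. All elements to the left of the pivot are <= 9, and all elements to the right are > 9.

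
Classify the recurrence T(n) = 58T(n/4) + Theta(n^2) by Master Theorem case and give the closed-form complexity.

Master Theorem for T(n) = 58T(n/4) + O(n^2):

a = 58, b = 4, c = 2
log_b(a) = log_4(58) = 2.9290

Case 1: c = 2 < log_4(58) = 2.9290
T(n) = O(n^(log_4 58))

For T(n) = 58T(n/4) + O(n^2): log_4(58) = 2.9290. This is Case 1 of the Master Theorem (c < log_b(a), work dominated by leaves), giving O(n^(log_4 58)).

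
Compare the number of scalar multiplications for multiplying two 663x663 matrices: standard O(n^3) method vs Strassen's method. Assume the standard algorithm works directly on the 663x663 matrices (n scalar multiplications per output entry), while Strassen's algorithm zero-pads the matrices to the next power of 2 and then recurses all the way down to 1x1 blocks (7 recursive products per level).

Matrix multiplication for 663x663 matrices:

Strassen's algorithm requires power-of-2 dimensions. Pad 663x663 to 1024x1024 (next power of 2).

Standard algorithm: 663^3 = 291434247 multiplications
Strassen's algorithm: 7^(log2(1024)) = 7^10 = 282475249 multiplications
Savings: 291434247 - 282475249 = 8958998 multiplications

Standard: 291434247 multiplications (663^3). Strassen: 282475249 multiplications (7^10, after padding to 1024x1024). Strassen reduces 8 recursive multiplications to 7 at each level.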